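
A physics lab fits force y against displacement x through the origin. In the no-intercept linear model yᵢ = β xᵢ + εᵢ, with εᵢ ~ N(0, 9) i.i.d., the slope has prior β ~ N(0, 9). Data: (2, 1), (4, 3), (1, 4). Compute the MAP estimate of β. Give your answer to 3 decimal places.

β̂_MAP = 0.818

log p(β | y) = −Σ(yᵢ − βxᵢ)²/(2·9) − β²/(2·9) + const.
Setting the derivative to zero: Σxᵢ(yᵢ − βxᵢ)/9 − β/9 = 0, so β = Σxᵢyᵢ / (Σxᵢ² + σ²/τ²).
Σxᵢyᵢ = 2·1 + 4·3 + 1·4 = 18; Σxᵢ² = 21; σ²/τ² = 1.
β̂_MAP = 18 / (21 + 1) = 18/22 ≈ 0.818.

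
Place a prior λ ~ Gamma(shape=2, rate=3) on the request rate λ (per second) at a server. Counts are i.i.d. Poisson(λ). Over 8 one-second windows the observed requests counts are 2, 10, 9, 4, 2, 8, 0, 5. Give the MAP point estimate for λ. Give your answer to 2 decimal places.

Σxᵢ = 2+10+9+4+2+8+0+5 = 40, with n = 8.
Posterior ∝ λe^(−3λ) · λ^40e^(−8λ) = λ^41e^(−11λ), i.e. Gamma(shape=42, rate=11).
The mode of a Gamma(a, b) with a ≥ 1 (shape–rate) is (a−1)/b = 41/11 ≈ 3.73.

λ̂_MAP = 3.73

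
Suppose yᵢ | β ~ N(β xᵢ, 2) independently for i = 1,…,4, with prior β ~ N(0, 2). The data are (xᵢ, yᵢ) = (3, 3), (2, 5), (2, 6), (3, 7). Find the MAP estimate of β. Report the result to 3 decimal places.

log p(β | y) = −Σ(yᵢ − βxᵢ)²/(2·2) − β²/(2·2) + const.
Setting the derivative to zero: Σxᵢ(yᵢ − βxᵢ)/2 − β/2 = 0, so β = Σxᵢyᵢ / (Σxᵢ² + σ²/τ²).
Σxᵢyᵢ = 3·3 + 2·5 + 2·6 + 3·7 = 52; Σxᵢ² = 26; σ²/τ² = 1.
β̂_MAP = 52 / (26 + 1) = 52/27 ≈ 1.926.

β̂_MAP = 1.926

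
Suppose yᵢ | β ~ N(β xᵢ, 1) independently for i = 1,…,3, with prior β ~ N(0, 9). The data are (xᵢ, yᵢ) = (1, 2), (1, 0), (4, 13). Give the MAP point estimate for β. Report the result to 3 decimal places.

log p(β | y) = −Σ(yᵢ − βxᵢ)²/(2·1) − β²/(2·9) + const.
Setting the derivative to zero: Σxᵢ(yᵢ − βxᵢ)/1 − β/9 = 0, so β = Σxᵢyᵢ / (Σxᵢ² + σ²/τ²).
Σxᵢyᵢ = 1·2 + 1·0 + 4·13 = 54; Σxᵢ² = 18; σ²/τ² = 1/9.
β̂_MAP = 54 / (18 + 1/9) = 54/(163/9) = 486/163 ≈ 2.982.

β̂_MAP = 2.982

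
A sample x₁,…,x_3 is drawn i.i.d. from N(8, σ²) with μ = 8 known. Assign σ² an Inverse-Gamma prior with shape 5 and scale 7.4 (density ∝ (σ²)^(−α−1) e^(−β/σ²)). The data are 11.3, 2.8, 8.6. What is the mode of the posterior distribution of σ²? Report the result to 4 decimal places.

Sum of squared deviations about the known mean: SS = (11.3−8)² + (2.8−8)² + (8.6−8)² = 38.29.
The Normal likelihood contributes (σ²)^(−n/2) exp(−SS/(2σ²)), so the posterior is Inverse-Gamma(α + n/2, β + SS/2) = Inverse-Gamma(6.5, 26.545).
The mode of Inverse-Gamma(a, b) is b/(a+1) = 26.545/7.5 ≈ 3.5393.

σ̂²_MAP = 3.5393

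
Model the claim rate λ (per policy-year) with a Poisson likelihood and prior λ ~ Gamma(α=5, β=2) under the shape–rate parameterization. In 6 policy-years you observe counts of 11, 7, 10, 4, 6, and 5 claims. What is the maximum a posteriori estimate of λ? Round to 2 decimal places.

λ̂_MAP = 5.88

Σxᵢ = 11+7+10+4+6+5 = 43, with n = 6.
Posterior ∝ λ^4e^(−2λ) · λ^43e^(−6λ) = λ^47e^(−8λ), i.e. Gamma(shape=48, rate=8).
The mode of a Gamma(a, b) with a ≥ 1 (shape–rate) is (a−1)/b = 47/8 ≈ 5.88.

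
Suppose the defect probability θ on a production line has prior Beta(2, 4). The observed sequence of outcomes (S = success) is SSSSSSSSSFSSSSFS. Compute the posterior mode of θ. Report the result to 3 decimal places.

Prior: Beta(2, 4).
Data: 14 successes in 16 trials (from the sequence). The binomial likelihood contributes θ^14(1−θ)^2, so the posterior is Beta(2+14, 4+2) = Beta(16, 6).
For Beta(a, b) with a, b > 1 the mode is (a−1)/(a+b−2) = 15/20 ≈ 0.750.

θ̂_MAP = 0.750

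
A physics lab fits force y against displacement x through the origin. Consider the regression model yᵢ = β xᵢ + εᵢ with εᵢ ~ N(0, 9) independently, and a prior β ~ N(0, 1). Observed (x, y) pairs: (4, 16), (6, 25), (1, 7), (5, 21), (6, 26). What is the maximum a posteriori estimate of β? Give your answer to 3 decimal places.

β̂_MAP = 3.919

log p(β | y) = −Σ(yᵢ − βxᵢ)²/(2·9) − β²/(2·1) + const.
Setting the derivative to zero: Σxᵢ(yᵢ − βxᵢ)/9 − β/1 = 0, so β = Σxᵢyᵢ / (Σxᵢ² + σ²/τ²).
Σxᵢyᵢ = 4·16 + 6·25 + 1·7 + 5·21 + 6·26 = 482; Σxᵢ² = 114; σ²/τ² = 9.
β̂_MAP = 482 / (114 + 9) = 482/123 ≈ 3.919.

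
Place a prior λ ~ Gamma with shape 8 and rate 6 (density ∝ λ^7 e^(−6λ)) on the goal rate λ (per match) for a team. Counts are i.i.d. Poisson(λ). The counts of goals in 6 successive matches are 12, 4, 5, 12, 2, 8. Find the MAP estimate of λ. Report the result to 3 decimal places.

λ̂_MAP = 4.167

Σxᵢ = 12+4+5+12+2+8 = 43, with n = 6.
Posterior ∝ λ^7e^(−6λ) · λ^43e^(−6λ) = λ^50e^(−12λ), i.e. Gamma(shape=51, rate=12).
The mode of a Gamma(a, b) with a ≥ 1 (shape–rate) is (a−1)/b = 50/12 ≈ 4.167.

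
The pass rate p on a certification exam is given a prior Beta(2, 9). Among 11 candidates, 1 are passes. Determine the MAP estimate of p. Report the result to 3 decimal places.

Prior: Beta(2, 9).
Data: 1 success in 11 trials. The binomial likelihood contributes p(1−p)^10, so the posterior is Beta(2+1, 9+10) = Beta(3, 19).
For Beta(a, b) with a, b > 1 the mode is (a−1)/(a+b−2) = 2/20 ≈ 0.100.

p̂_MAP = 0.100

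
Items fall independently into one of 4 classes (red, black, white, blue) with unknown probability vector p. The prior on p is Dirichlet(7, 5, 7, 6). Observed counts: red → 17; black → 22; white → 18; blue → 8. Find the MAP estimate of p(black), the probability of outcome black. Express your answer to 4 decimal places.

MAP estimate of p(black) = 0.3023

The posterior is Dirichlet(αᵢ + nᵢ) = Dirichlet(24, 27, 25, 14).
For a Dirichlet(a₁,…,a_K) with all aᵢ > 1, the mode has j-th component (aⱼ − 1)/(Σaᵢ − K).
Here Σaᵢ = 90 and K = 4, so p(black) = (27 − 1)/(90 − 4) = 26/86 ≈ 0.3023.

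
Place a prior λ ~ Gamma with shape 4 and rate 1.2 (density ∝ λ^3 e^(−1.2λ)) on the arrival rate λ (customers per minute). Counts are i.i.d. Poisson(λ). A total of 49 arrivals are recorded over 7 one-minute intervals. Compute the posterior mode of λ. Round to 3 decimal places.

λ̂_MAP = 6.341

Σxᵢ = 49, n = 7.
Posterior ∝ λ^3e^(−1.2λ) · λ^49e^(−7λ) = λ^52e^(−8.2λ), i.e. Gamma(shape=53, rate=8.2).
The mode of a Gamma(a, b) with a ≥ 1 (shape–rate) is (a−1)/b = 52/8.2 ≈ 6.341.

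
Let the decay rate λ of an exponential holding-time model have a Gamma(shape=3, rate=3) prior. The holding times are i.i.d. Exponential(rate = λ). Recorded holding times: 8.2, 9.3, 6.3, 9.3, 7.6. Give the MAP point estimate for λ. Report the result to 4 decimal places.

λ̂_MAP = 0.1602

The Exponential(rate=λ) likelihood is ∝ λ^n e^(−λΣtᵢ). Here n = 5 and Σtᵢ = 8.2 + 9.3 + 6.3 + 9.3 + 7.6 = 40.7.
Posterior ∝ λ^2e^(−3λ) · λ^5e^(−40.7λ) = λ^7e^(−43.7λ), i.e. Gamma(8, 43.7).
Mode = (a−1)/b = 7/43.7 ≈ 0.1602.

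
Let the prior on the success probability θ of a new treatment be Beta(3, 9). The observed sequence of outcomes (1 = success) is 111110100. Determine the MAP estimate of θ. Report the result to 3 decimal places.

Prior: Beta(3, 9).
Data: 6 successes in 9 trials (from the sequence). The binomial likelihood contributes θ^6(1−θ)^3, so the posterior is Beta(3+6, 9+3) = Beta(9, 12).
For Beta(a, b) with a, b > 1 the mode is (a−1)/(a+b−2) = 8/19 ≈ 0.421.

θ̂_MAP = 0.421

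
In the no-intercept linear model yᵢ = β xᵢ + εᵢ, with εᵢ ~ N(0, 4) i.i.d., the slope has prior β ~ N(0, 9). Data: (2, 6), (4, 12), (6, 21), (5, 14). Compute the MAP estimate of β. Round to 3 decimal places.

β̂_MAP = 3.143

log p(β | y) = −Σ(yᵢ − βxᵢ)²/(2·4) − β²/(2·9) + const.
Setting the derivative to zero: Σxᵢ(yᵢ − βxᵢ)/4 − β/9 = 0, so β = Σxᵢyᵢ / (Σxᵢ² + σ²/τ²).
Σxᵢyᵢ = 2·6 + 4·12 + 6·21 + 5·14 = 256; Σxᵢ² = 81; σ²/τ² = 4/9.
β̂_MAP = 256 / (81 + 4/9) = 256/(733/9) = 2304/733 ≈ 3.143.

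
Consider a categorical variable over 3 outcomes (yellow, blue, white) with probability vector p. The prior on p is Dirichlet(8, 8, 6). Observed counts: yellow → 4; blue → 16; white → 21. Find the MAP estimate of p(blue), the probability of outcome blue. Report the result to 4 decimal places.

MAP estimate of p(blue) = 0.3833

The posterior is Dirichlet(αᵢ + nᵢ) = Dirichlet(12, 24, 27).
For a Dirichlet(a₁,…,a_K) with all aᵢ > 1, the mode has j-th component (aⱼ − 1)/(Σaᵢ − K).
Here Σaᵢ = 63 and K = 3, so p(blue) = (24 − 1)/(63 − 3) = 23/60 ≈ 0.3833.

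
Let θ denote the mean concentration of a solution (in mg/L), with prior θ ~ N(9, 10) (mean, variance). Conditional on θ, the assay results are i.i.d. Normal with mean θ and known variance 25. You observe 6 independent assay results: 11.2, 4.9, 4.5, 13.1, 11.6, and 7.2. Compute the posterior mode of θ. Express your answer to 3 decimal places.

θ̂_MAP = 8.824

n = 6; x̄ = (11.2 + 4.9 + 4.5 + 13.1 + 11.6 + 7.2)/6 = 52.5/6 = 8.75.
For a Normal prior and Normal likelihood with known variance, the posterior is Normal; its mode equals its mean, the precision-weighted average.
Prior precision 1/σ₀² = 1/10 = 0.1; data precision n/σ² = 6/25 = 0.24.
θ̂ = (0.1·9 + 0.24·8.75) / (0.1 + 0.24) = 3/0.34 = 150/17 ≈ 8.824.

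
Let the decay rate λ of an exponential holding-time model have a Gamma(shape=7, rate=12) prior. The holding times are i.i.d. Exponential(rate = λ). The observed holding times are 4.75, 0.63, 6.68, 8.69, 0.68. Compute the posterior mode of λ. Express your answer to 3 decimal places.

λ̂_MAP = 0.329

The Exponential(rate=λ) likelihood is ∝ λ^n e^(−λΣtᵢ). Here n = 5 and Σtᵢ = 4.75 + 0.63 + 6.68 + 8.69 + 0.68 = 21.43.
Posterior ∝ λ^6e^(−12λ) · λ^5e^(−21.43λ) = λ^11e^(−33.43λ), i.e. Gamma(12, 33.43).
Mode = (a−1)/b = 11/33.43 ≈ 0.329.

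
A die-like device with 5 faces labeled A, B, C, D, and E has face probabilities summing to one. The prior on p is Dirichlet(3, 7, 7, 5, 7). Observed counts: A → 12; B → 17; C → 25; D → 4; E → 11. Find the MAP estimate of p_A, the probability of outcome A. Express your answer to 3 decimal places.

MAP estimate of p_A = 0.151

The posterior is Dirichlet(αᵢ + nᵢ) = Dirichlet(15, 24, 32, 9, 18).
For a Dirichlet(a₁,…,a_K) with all aᵢ > 1, the mode has j-th component (aⱼ − 1)/(Σaᵢ − K).
Here Σaᵢ = 98 and K = 5, so p_A = (15 − 1)/(98 − 5) = 14/93 ≈ 0.151.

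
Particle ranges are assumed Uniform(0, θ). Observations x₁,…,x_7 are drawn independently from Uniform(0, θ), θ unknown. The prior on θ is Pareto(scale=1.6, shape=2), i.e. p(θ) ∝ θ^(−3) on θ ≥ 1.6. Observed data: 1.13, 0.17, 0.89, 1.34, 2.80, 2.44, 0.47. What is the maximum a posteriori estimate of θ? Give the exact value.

The Uniform(0, θ) likelihood is θ^(−n) for θ ≥ max(xᵢ), zero otherwise. Here max(xᵢ) = 2.80.
Posterior ∝ θ^(−3) · θ^(−7) = θ^(−10) on θ ≥ max(1.6, 2.80) = 2.80.
This density is strictly decreasing in θ, so the posterior mode lies at the lower boundary of the support.

θ̂_MAP = 2.80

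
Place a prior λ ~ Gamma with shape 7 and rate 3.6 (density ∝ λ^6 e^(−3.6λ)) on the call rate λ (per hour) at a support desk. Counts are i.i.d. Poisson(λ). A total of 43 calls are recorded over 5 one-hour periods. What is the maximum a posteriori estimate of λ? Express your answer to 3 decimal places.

λ̂_MAP = 5.698

Σxᵢ = 43, n = 5.
Posterior ∝ λ^6e^(−3.6λ) · λ^43e^(−5λ) = λ^49e^(−8.6λ), i.e. Gamma(shape=50, rate=8.6).
The mode of a Gamma(a, b) with a ≥ 1 (shape–rate) is (a−1)/b = 49/8.6 ≈ 5.698.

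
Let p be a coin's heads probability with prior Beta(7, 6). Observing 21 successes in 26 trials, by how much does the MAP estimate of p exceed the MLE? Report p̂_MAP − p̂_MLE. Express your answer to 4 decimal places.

MAP − MLE = -0.0780

Posterior is Beta(28, 11); MAP = (28−1)/(39−2) = 27/37 ≈ 0.72973.
MLE ignores the prior: p̂_MLE = k/n = 21/26 ≈ 0.80769.
Difference = 27/37 − 21/26 = -75/962 ≈ -0.0780.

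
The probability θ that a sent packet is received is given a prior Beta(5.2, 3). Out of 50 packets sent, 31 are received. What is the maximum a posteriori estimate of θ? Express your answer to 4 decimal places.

Prior: Beta(5.2, 3).
Data: 31 successes in 50 trials. The binomial likelihood contributes θ^31(1−θ)^19, so the posterior is Beta(5.2+31, 3+19) = Beta(36.2, 22).
For Beta(a, b) with a, b > 1 the mode is (a−1)/(a+b−2) = 35.2/56.2 ≈ 0.6263.

θ̂_MAP = 0.6263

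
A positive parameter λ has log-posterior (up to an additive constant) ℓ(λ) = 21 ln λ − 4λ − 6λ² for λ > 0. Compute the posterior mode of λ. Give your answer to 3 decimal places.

λ̂_MAP = 1.167

ℓ'(λ) = 21/λ − 4 − 12λ. Setting this to zero and multiplying by λ: 12λ² + 4λ − 21 = 0.
λ = (−4 + √(4² + 4·12·21)) / (2·12) = (−4 + √1024) / 24 = (−4 + 32)/24 = 7/6.
ℓ''(λ) = −21/λ² − 12 < 0, confirming a maximum.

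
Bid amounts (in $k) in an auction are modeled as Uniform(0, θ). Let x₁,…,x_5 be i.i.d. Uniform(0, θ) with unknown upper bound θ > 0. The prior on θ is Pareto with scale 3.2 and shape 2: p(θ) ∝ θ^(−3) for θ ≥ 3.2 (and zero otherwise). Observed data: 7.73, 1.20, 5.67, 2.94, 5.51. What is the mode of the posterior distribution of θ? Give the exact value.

θ̂_MAP = 7.73

The Uniform(0, θ) likelihood is θ^(−n) for θ ≥ max(xᵢ), zero otherwise. Here max(xᵢ) = 7.73.
Posterior ∝ θ^(−3) · θ^(−5) = θ^(−8) on θ ≥ max(3.2, 7.73) = 7.73.
This density is strictly decreasing in θ, so the posterior mode lies at the lower boundary of the support.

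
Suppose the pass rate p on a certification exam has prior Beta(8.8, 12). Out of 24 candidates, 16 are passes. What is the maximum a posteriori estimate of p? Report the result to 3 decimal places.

p̂_MAP = 0.556

Prior: Beta(8.8, 12).
Data: 16 successes in 24 trials. The binomial likelihood contributes p^16(1−p)^8, so the posterior is Beta(8.8+16, 12+8) = Beta(24.8, 20).
For Beta(a, b) with a, b > 1 the mode is (a−1)/(a+b−2) = 23.8/42.8 ≈ 0.556.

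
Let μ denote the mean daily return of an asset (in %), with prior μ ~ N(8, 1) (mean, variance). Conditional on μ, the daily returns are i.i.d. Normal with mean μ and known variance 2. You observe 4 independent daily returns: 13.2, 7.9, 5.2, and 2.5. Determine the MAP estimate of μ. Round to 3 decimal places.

μ̂_MAP = 7.467

n = 4; x̄ = (13.2 + 7.9 + 5.2 + 2.5)/4 = 28.8/4 = 7.2.
For a Normal prior and Normal likelihood with known variance, the posterior is Normal; its mode equals its mean, the precision-weighted average.
Prior precision 1/σ₀² = 1/1 = 1; data precision n/σ² = 4/2 = 2.
μ̂ = (1·8 + 2·7.2) / (1 + 2) = 22.4/3 = 112/15 ≈ 7.467.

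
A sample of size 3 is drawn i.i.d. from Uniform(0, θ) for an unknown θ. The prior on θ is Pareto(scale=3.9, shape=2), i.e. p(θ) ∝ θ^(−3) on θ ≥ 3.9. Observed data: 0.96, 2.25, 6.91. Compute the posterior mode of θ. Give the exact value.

θ̂_MAP = 6.91

The Uniform(0, θ) likelihood is θ^(−n) for θ ≥ max(xᵢ), zero otherwise. Here max(xᵢ) = 6.91.
Posterior ∝ θ^(−3) · θ^(−3) = θ^(−6) on θ ≥ max(3.9, 6.91) = 6.91.
This density is strictly decreasing in θ, so the posterior mode lies at the lower boundary of the support.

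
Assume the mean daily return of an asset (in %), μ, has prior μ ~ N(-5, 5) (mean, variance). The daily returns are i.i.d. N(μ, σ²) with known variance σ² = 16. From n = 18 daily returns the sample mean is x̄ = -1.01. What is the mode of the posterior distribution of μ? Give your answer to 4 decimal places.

n = 18, x̄ = -1.01.
For a Normal prior and Normal likelihood with known variance, the posterior is Normal; its mode equals its mean, the precision-weighted average.
Prior precision 1/σ₀² = 1/5 = 0.2; data precision n/σ² = 18/16 = 1.125.
μ̂ = (0.2·(-5) + 1.125·(-1.01)) / (0.2 + 1.125) = (-2.13625)/1.325 = -1709/1060 ≈ -1.6123.

μ̂_MAP = -1.6123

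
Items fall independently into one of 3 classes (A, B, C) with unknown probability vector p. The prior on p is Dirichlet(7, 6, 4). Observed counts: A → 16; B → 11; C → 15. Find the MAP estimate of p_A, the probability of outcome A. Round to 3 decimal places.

The posterior is Dirichlet(αᵢ + nᵢ) = Dirichlet(23, 17, 19).
For a Dirichlet(a₁,…,a_K) with all aᵢ > 1, the mode has j-th component (aⱼ − 1)/(Σaᵢ − K).
Here Σaᵢ = 59 and K = 3, so p_A = (23 − 1)/(59 − 3) = 22/56 ≈ 0.393.

MAP estimate of p_A = 0.393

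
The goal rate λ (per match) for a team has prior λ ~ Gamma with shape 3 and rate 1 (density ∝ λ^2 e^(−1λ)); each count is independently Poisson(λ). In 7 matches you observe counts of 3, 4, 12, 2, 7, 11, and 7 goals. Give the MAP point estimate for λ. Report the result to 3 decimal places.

Σxᵢ = 3+4+12+2+7+11+7 = 46, with n = 7.
Posterior ∝ λ^2e^(−1λ) · λ^46e^(−7λ) = λ^48e^(−8λ), i.e. Gamma(shape=49, rate=8).
The mode of a Gamma(a, b) with a ≥ 1 (shape–rate) is (a−1)/b = 48/8 ≈ 6.000.

λ̂_MAP = 6.000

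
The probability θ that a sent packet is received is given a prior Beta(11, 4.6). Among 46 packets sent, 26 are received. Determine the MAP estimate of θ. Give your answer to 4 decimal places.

θ̂_MAP = 0.6040

Prior: Beta(11, 4.6).
Data: 26 successes in 46 trials. The binomial likelihood contributes θ^26(1−θ)^20, so the posterior is Beta(11+26, 4.6+20) = Beta(37, 24.6).
For Beta(a, b) with a, b > 1 the mode is (a−1)/(a+b−2) = 36/59.6 ≈ 0.6040.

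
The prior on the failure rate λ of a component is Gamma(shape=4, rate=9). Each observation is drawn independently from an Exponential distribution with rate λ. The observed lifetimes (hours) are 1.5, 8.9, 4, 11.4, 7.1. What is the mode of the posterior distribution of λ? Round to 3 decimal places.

λ̂_MAP = 0.191

The Exponential(rate=λ) likelihood is ∝ λ^n e^(−λΣtᵢ). Here n = 5 and Σtᵢ = 1.5 + 8.9 + 4 + 11.4 + 7.1 = 32.9.
Posterior ∝ λ^3e^(−9λ) · λ^5e^(−32.9λ) = λ^8e^(−41.9λ), i.e. Gamma(9, 41.9).
Mode = (a−1)/b = 8/41.9 ≈ 0.191.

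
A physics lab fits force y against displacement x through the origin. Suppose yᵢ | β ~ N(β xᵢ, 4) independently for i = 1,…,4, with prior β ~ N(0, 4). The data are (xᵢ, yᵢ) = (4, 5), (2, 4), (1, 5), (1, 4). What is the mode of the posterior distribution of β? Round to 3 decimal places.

log p(β | y) = −Σ(yᵢ − βxᵢ)²/(2·4) − β²/(2·4) + const.
Setting the derivative to zero: Σxᵢ(yᵢ − βxᵢ)/4 − β/4 = 0, so β = Σxᵢyᵢ / (Σxᵢ² + σ²/τ²).
Σxᵢyᵢ = 4·5 + 2·4 + 1·5 + 1·4 = 37; Σxᵢ² = 22; σ²/τ² = 1.
β̂_MAP = 37 / (22 + 1) = 37/23 ≈ 1.609.

β̂_MAP = 1.609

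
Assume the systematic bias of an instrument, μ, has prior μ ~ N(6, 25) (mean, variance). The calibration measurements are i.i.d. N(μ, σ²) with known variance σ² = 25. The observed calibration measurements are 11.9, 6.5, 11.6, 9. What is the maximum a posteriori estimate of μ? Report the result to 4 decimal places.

n = 4; x̄ = (11.9 + 6.5 + 11.6 + 9)/4 = 39/4 = 9.75.
For a Normal prior and Normal likelihood with known variance, the posterior is Normal; its mode equals its mean, the precision-weighted average.
Prior precision 1/σ₀² = 1/25 = 0.04; data precision n/σ² = 4/25 = 0.16.
μ̂ = (0.04·6 + 0.16·9.75) / (0.04 + 0.16) = 1.8/0.2 = 9.0000.

μ̂_MAP = 9.0000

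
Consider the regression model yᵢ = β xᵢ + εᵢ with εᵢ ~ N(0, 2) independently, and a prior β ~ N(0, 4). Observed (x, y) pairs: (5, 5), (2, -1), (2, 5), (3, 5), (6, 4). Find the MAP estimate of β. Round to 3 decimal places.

β̂_MAP = 0.917

log p(β | y) = −Σ(yᵢ − βxᵢ)²/(2·2) − β²/(2·4) + const.
Setting the derivative to zero: Σxᵢ(yᵢ − βxᵢ)/2 − β/4 = 0, so β = Σxᵢyᵢ / (Σxᵢ² + σ²/τ²).
Σxᵢyᵢ = 5·5 + 2·(-1) + 2·5 + 3·5 + 6·4 = 72; Σxᵢ² = 78; σ²/τ² = 0.5.
β̂_MAP = 72 / (78 + 0.5) = 72/78.5 ≈ 0.917.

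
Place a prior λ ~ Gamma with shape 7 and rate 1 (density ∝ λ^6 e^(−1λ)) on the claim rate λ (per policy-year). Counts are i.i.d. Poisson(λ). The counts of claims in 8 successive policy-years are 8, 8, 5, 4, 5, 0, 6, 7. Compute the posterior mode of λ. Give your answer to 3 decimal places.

Σxᵢ = 8+8+5+4+5+0+6+7 = 43, with n = 8.
Posterior ∝ λ^6e^(−1λ) · λ^43e^(−8λ) = λ^49e^(−9λ), i.e. Gamma(shape=50, rate=9).
The mode of a Gamma(a, b) with a ≥ 1 (shape–rate) is (a−1)/b = 49/9 ≈ 5.444.

λ̂_MAP = 5.444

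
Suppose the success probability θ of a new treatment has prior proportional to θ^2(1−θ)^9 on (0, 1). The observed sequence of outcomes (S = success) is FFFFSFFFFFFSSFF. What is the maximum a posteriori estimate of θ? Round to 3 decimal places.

θ̂_MAP = 0.192

The prior density ∝ θ^2(1−θ)^9 is the kernel of Beta(3, 10).
Data: 3 successes in 15 trials (from the sequence). The binomial likelihood contributes θ^3(1−θ)^12, so the posterior is Beta(3+3, 10+12) = Beta(6, 22).
For Beta(a, b) with a, b > 1 the mode is (a−1)/(a+b−2) = 5/26 ≈ 0.192.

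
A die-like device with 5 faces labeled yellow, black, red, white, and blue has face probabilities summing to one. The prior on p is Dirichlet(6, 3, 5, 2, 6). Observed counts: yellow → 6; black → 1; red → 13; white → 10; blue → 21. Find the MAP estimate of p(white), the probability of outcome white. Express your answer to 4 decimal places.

MAP estimate of p(white) = 0.1618

The posterior is Dirichlet(αᵢ + nᵢ) = Dirichlet(12, 4, 18, 12, 27).
For a Dirichlet(a₁,…,a_K) with all aᵢ > 1, the mode has j-th component (aⱼ − 1)/(Σaᵢ − K).
Here Σaᵢ = 73 and K = 5, so p(white) = (12 − 1)/(73 − 5) = 11/68 ≈ 0.1618.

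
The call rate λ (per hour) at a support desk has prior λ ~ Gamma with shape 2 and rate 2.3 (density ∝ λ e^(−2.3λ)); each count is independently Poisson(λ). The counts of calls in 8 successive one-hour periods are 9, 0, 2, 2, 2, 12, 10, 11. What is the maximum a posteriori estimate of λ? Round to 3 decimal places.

Σxᵢ = 9+0+2+2+2+12+10+11 = 48, with n = 8.
Posterior ∝ λe^(−2.3λ) · λ^48e^(−8λ) = λ^49e^(−10.3λ), i.e. Gamma(shape=50, rate=10.3).
The mode of a Gamma(a, b) with a ≥ 1 (shape–rate) is (a−1)/b = 49/10.3 ≈ 4.757.

λ̂_MAP = 4.757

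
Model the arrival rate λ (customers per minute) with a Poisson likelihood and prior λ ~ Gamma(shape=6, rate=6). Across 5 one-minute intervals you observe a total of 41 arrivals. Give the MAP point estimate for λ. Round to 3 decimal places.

Σxᵢ = 41, n = 5.
Posterior ∝ λ^5e^(−6λ) · λ^41e^(−5λ) = λ^46e^(−11λ), i.e. Gamma(shape=47, rate=11).
The mode of a Gamma(a, b) with a ≥ 1 (shape–rate) is (a−1)/b = 46/11 ≈ 4.182.

λ̂_MAP = 4.182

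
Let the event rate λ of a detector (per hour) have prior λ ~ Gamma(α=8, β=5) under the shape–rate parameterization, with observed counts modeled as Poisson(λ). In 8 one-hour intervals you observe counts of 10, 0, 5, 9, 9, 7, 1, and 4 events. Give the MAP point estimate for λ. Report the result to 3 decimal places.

λ̂_MAP = 4.000

Σxᵢ = 10+0+5+9+9+7+1+4 = 45, with n = 8.
Posterior ∝ λ^7e^(−5λ) · λ^45e^(−8λ) = λ^52e^(−13λ), i.e. Gamma(shape=53, rate=13).
The mode of a Gamma(a, b) with a ≥ 1 (shape–rate) is (a−1)/b = 52/13 ≈ 4.000.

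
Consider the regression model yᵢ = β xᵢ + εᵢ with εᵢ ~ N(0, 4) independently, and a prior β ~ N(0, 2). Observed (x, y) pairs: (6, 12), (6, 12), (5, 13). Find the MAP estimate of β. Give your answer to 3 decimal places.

β̂_MAP = 2.111

log p(β | y) = −Σ(yᵢ − βxᵢ)²/(2·4) − β²/(2·2) + const.
Setting the derivative to zero: Σxᵢ(yᵢ − βxᵢ)/4 − β/2 = 0, so β = Σxᵢyᵢ / (Σxᵢ² + σ²/τ²).
Σxᵢyᵢ = 6·12 + 6·12 + 5·13 = 209; Σxᵢ² = 97; σ²/τ² = 2.
β̂_MAP = 209 / (97 + 2) = 209/99 ≈ 2.111.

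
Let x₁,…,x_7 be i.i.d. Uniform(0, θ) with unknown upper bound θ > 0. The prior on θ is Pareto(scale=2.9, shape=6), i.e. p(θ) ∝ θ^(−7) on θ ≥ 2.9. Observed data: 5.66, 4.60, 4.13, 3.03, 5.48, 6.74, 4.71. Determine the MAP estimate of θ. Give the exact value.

The Uniform(0, θ) likelihood is θ^(−n) for θ ≥ max(xᵢ), zero otherwise. Here max(xᵢ) = 6.74.
Posterior ∝ θ^(−7) · θ^(−7) = θ^(−14) on θ ≥ max(2.9, 6.74) = 6.74.
This density is strictly decreasing in θ, so the posterior mode lies at the lower boundary of the support.

θ̂_MAP = 6.74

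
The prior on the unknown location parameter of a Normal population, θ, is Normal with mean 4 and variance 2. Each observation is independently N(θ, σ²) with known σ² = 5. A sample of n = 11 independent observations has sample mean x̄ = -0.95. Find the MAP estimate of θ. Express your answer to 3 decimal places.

n = 11, x̄ = -0.95.
For a Normal prior and Normal likelihood with known variance, the posterior is Normal; its mode equals its mean, the precision-weighted average.
Prior precision 1/σ₀² = 1/2 = 0.5; data precision n/σ² = 11/5 = 2.2.
θ̂ = (0.5·4 + 2.2·(-0.95)) / (0.5 + 2.2) = (-0.09)/2.7 = -1/30 ≈ -0.033.

θ̂_MAP = -0.033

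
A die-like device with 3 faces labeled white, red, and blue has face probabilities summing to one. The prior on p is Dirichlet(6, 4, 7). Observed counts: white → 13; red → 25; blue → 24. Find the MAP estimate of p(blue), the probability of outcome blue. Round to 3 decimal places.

MAP estimate of p(blue) = 0.395

The posterior is Dirichlet(αᵢ + nᵢ) = Dirichlet(19, 29, 31).
For a Dirichlet(a₁,…,a_K) with all aᵢ > 1, the mode has j-th component (aⱼ − 1)/(Σaᵢ − K).
Here Σaᵢ = 79 and K = 3, so p(blue) = (31 − 1)/(79 − 3) = 30/76 ≈ 0.395.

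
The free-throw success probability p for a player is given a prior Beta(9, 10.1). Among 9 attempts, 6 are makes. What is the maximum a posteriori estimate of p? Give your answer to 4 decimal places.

Prior: Beta(9, 10.1).
Data: 6 successes in 9 trials. The binomial likelihood contributes p^6(1−p)^3, so the posterior is Beta(9+6, 10.1+3) = Beta(15, 13.1).
For Beta(a, b) with a, b > 1 the mode is (a−1)/(a+b−2) = 14/26.1 ≈ 0.5364.

p̂_MAP = 0.5364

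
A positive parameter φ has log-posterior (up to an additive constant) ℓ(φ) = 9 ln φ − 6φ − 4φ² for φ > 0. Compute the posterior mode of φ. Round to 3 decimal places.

φ̂_MAP = 0.750

ℓ'(φ) = 9/φ − 6 − 8φ. Setting this to zero and multiplying by φ: 8φ² + 6φ − 9 = 0.
φ = (−6 + √(6² + 4·8·9)) / (2·8) = (−6 + √324) / 16 = (−6 + 18)/16 = 3/4.
ℓ''(φ) = −9/φ² − 8 < 0, confirming a maximum.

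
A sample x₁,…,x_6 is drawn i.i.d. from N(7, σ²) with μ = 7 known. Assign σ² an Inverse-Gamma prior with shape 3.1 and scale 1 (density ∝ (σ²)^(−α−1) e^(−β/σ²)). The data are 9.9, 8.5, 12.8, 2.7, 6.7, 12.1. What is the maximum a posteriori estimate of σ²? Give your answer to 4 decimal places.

σ̂²_MAP = 6.4007

Sum of squared deviations about the known mean: SS = (9.9−7)² + (8.5−7)² + (12.8−7)² + (2.7−7)² + (6.7−7)² + (12.1−7)² = 88.89.
The Normal likelihood contributes (σ²)^(−n/2) exp(−SS/(2σ²)), so the posterior is Inverse-Gamma(α + n/2, β + SS/2) = Inverse-Gamma(6.1, 45.445).
The mode of Inverse-Gamma(a, b) is b/(a+1) = 45.445/7.1 ≈ 6.4007.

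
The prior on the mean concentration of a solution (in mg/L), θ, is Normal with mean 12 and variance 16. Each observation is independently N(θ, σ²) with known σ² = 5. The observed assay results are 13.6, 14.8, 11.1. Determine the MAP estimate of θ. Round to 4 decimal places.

n = 3; x̄ = (13.6 + 14.8 + 11.1)/3 = 39.5/3 = 79/6 ≈ 13.1667.
For a Normal prior and Normal likelihood with known variance, the posterior is Normal; its mode equals its mean, the precision-weighted average.
Prior precision 1/σ₀² = 1/16 = 0.0625; data precision n/σ² = 3/5 = 0.6.
θ̂ = (0.0625·12 + 0.6·(79/6)) / (0.0625 + 0.6) = 8.65/0.6625 = 692/53 ≈ 13.0566.

θ̂_MAP = 13.0566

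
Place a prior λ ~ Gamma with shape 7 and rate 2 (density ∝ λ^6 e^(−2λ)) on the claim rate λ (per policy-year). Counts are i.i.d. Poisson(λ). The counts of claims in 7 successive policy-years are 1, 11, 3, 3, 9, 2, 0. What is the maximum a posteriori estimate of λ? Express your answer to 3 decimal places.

λ̂_MAP = 3.889

Σxᵢ = 1+11+3+3+9+2+0 = 29, with n = 7.
Posterior ∝ λ^6e^(−2λ) · λ^29e^(−7λ) = λ^35e^(−9λ), i.e. Gamma(shape=36, rate=9).
The mode of a Gamma(a, b) with a ≥ 1 (shape–rate) is (a−1)/b = 35/9 ≈ 3.889.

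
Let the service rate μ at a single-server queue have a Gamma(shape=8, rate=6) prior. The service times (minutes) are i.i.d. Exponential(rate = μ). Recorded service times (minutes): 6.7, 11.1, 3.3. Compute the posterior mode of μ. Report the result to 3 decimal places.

The Exponential(rate=μ) likelihood is ∝ μ^n e^(−μΣtᵢ). Here n = 3 and Σtᵢ = 6.7 + 11.1 + 3.3 = 21.1.
Posterior ∝ μ^7e^(−6μ) · μ^3e^(−21.1μ) = μ^10e^(−27.1μ), i.e. Gamma(11, 27.1).
Mode = (a−1)/b = 10/27.1 ≈ 0.369.

μ̂_MAP = 0.369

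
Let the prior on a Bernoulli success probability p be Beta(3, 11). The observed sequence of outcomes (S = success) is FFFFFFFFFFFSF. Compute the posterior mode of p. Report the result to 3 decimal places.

Prior: Beta(3, 11).
Data: 1 success in 13 trials (from the sequence). The binomial likelihood contributes p(1−p)^12, so the posterior is Beta(3+1, 11+12) = Beta(4, 23).
For Beta(a, b) with a, b > 1 the mode is (a−1)/(a+b−2) = 3/25 ≈ 0.120.

p̂_MAP = 0.120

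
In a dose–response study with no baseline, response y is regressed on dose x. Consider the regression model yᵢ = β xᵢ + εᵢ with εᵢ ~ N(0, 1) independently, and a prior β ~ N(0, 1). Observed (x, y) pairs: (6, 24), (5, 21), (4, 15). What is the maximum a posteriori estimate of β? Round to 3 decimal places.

log p(β | y) = −Σ(yᵢ − βxᵢ)²/(2·1) − β²/(2·1) + const.
Setting the derivative to zero: Σxᵢ(yᵢ − βxᵢ)/1 − β/1 = 0, so β = Σxᵢyᵢ / (Σxᵢ² + σ²/τ²).
Σxᵢyᵢ = 6·24 + 5·21 + 4·15 = 309; Σxᵢ² = 77; σ²/τ² = 1.
β̂_MAP = 309 / (77 + 1) = 309/78 ≈ 3.962.

β̂_MAP = 3.962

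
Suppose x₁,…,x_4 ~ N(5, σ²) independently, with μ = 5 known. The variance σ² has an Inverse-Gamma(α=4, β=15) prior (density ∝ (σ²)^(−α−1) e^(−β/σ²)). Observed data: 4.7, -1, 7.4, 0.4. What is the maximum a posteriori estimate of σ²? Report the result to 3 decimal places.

Sum of squared deviations about the known mean: SS = (4.7−5)² + (-1−5)² + (7.4−5)² + (0.4−5)² = 63.01.
The Normal likelihood contributes (σ²)^(−n/2) exp(−SS/(2σ²)), so the posterior is Inverse-Gamma(α + n/2, β + SS/2) = Inverse-Gamma(6, 46.505).
The mode of Inverse-Gamma(a, b) is b/(a+1) = 46.505/7 ≈ 6.644.

σ̂²_MAP = 6.644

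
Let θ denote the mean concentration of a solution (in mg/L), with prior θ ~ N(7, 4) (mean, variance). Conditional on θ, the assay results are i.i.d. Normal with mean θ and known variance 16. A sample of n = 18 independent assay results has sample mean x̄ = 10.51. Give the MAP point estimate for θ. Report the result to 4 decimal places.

θ̂_MAP = 9.8718

n = 18, x̄ = 10.51.
For a Normal prior and Normal likelihood with known variance, the posterior is Normal; its mode equals its mean, the precision-weighted average.
Prior precision 1/σ₀² = 1/4 = 0.25; data precision n/σ² = 18/16 = 1.125.
θ̂ = (0.25·7 + 1.125·10.51) / (0.25 + 1.125) = 13.57375/1.375 = 10859/1100 ≈ 9.8718.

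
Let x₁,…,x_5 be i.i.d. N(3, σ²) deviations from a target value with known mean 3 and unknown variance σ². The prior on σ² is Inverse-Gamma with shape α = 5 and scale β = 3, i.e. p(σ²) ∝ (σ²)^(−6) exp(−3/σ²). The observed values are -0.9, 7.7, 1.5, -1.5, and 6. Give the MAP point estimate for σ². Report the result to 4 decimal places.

σ̂²_MAP = 4.4000

Sum of squared deviations about the known mean: SS = (-0.9−3)² + (7.7−3)² + (1.5−3)² + (-1.5−3)² + (6−3)² = 68.8.
The Normal likelihood contributes (σ²)^(−n/2) exp(−SS/(2σ²)), so the posterior is Inverse-Gamma(α + n/2, β + SS/2) = Inverse-Gamma(7.5, 37.4).
The mode of Inverse-Gamma(a, b) is b/(a+1) = 37.4/8.5 ≈ 4.4000.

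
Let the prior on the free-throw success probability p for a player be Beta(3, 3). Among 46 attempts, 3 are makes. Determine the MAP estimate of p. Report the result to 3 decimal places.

Prior: Beta(3, 3).
Data: 3 successes in 46 trials. The binomial likelihood contributes p^3(1−p)^43, so the posterior is Beta(3+3, 3+43) = Beta(6, 46).
For Beta(a, b) with a, b > 1 the mode is (a−1)/(a+b−2) = 5/50 ≈ 0.100.

p̂_MAP = 0.100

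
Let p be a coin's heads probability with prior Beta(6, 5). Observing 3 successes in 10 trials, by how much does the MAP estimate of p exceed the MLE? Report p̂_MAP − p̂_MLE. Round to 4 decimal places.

Posterior is Beta(9, 12); MAP = (9−1)/(21−2) = 8/19 ≈ 0.42105.
MLE ignores the prior: p̂_MLE = k/n = 3/10 ≈ 0.30000.
Difference = 8/19 − 3/10 = 23/190 ≈ 0.1211.

MAP − MLE = 0.1211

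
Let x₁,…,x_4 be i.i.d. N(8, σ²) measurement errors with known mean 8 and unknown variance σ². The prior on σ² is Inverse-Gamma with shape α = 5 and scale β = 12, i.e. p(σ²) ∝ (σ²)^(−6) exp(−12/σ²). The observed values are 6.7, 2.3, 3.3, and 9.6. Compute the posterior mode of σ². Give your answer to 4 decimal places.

σ̂²_MAP = 5.1769

Sum of squared deviations about the known mean: SS = (6.7−8)² + (2.3−8)² + (3.3−8)² + (9.6−8)² = 58.83.
The Normal likelihood contributes (σ²)^(−n/2) exp(−SS/(2σ²)), so the posterior is Inverse-Gamma(α + n/2, β + SS/2) = Inverse-Gamma(7, 41.415).
The mode of Inverse-Gamma(a, b) is b/(a+1) = 41.415/8 ≈ 5.1769.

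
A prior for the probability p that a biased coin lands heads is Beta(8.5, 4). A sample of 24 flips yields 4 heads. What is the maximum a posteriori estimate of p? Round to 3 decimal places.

p̂_MAP = 0.333

Prior: Beta(8.5, 4).
Data: 4 successes in 24 trials. The binomial likelihood contributes p^4(1−p)^20, so the posterior is Beta(8.5+4, 4+20) = Beta(12.5, 24).
For Beta(a, b) with a, b > 1 the mode is (a−1)/(a+b−2) = 11.5/34.5 ≈ 0.333.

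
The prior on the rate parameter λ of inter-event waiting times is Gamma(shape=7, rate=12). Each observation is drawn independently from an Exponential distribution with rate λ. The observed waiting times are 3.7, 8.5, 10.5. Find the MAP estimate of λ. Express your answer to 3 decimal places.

The Exponential(rate=λ) likelihood is ∝ λ^n e^(−λΣtᵢ). Here n = 3 and Σtᵢ = 3.7 + 8.5 + 10.5 = 22.7.
Posterior ∝ λ^6e^(−12λ) · λ^3e^(−22.7λ) = λ^9e^(−34.7λ), i.e. Gamma(10, 34.7).
Mode = (a−1)/b = 9/34.7 ≈ 0.259.

λ̂_MAP = 0.259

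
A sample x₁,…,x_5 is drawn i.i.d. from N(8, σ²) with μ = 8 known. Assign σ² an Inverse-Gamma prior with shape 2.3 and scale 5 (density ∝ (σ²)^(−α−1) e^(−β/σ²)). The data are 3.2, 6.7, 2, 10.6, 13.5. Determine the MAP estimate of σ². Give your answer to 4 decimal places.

Sum of squared deviations about the known mean: SS = (3.2−8)² + (6.7−8)² + (2−8)² + (10.6−8)² + (13.5−8)² = 97.74.
The Normal likelihood contributes (σ²)^(−n/2) exp(−SS/(2σ²)), so the posterior is Inverse-Gamma(α + n/2, β + SS/2) = Inverse-Gamma(4.8, 53.87).
The mode of Inverse-Gamma(a, b) is b/(a+1) = 53.87/5.8 ≈ 9.2879.

σ̂²_MAP = 9.2879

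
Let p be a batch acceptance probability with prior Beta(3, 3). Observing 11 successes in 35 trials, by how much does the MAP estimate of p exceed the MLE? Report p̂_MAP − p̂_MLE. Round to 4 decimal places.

Posterior is Beta(14, 27); MAP = (14−1)/(41−2) = 13/39 ≈ 0.33333.
MLE ignores the prior: p̂_MLE = k/n = 11/35 ≈ 0.31429.
Difference = 13/39 − 11/35 = 2/105 ≈ 0.0190.

MAP − MLE = 0.0190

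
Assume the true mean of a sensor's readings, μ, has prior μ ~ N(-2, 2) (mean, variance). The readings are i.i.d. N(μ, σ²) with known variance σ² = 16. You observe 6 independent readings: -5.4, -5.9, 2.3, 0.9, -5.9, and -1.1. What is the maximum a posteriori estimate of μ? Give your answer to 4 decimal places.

n = 6; x̄ = ((-5.4) + (-5.9) + 2.3 + 0.9 + (-5.9) + (-1.1))/6 = -15.1/6 = -151/60 ≈ -2.5167.
For a Normal prior and Normal likelihood with known variance, the posterior is Normal; its mode equals its mean, the precision-weighted average.
Prior precision 1/σ₀² = 1/2 = 0.5; data precision n/σ² = 6/16 = 0.375.
μ̂ = (0.5·(-2) + 0.375·(-151/60)) / (0.5 + 0.375) = (-1.94375)/0.875 = -311/140 ≈ -2.2214.

μ̂_MAP = -2.2214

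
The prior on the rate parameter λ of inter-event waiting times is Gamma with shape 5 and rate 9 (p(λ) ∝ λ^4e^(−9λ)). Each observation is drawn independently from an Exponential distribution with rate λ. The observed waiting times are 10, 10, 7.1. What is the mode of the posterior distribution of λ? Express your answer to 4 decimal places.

The Exponential(rate=λ) likelihood is ∝ λ^n e^(−λΣtᵢ). Here n = 3 and Σtᵢ = 10 + 10 + 7.1 = 27.1.
Posterior ∝ λ^4e^(−9λ) · λ^3e^(−27.1λ) = λ^7e^(−36.1λ), i.e. Gamma(8, 36.1).
Mode = (a−1)/b = 7/36.1 ≈ 0.1939.

λ̂_MAP = 0.1939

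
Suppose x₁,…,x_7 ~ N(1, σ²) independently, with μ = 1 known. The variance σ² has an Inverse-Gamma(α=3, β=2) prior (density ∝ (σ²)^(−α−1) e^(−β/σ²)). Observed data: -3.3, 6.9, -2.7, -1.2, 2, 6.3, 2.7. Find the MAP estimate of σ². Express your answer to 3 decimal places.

Sum of squared deviations about the known mean: SS = (-3.3−1)² + (6.9−1)² + (-2.7−1)² + (-1.2−1)² + (2−1)² + (6.3−1)² + (2.7−1)² = 103.81.
The Normal likelihood contributes (σ²)^(−n/2) exp(−SS/(2σ²)), so the posterior is Inverse-Gamma(α + n/2, β + SS/2) = Inverse-Gamma(6.5, 53.905).
The mode of Inverse-Gamma(a, b) is b/(a+1) = 53.905/7.5 ≈ 7.187.

σ̂²_MAP = 7.187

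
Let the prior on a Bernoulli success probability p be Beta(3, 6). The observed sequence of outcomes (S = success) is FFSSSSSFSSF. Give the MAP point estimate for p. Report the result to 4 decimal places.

Prior: Beta(3, 6).
Data: 7 successes in 11 trials (from the sequence). The binomial likelihood contributes p^7(1−p)^4, so the posterior is Beta(3+7, 6+4) = Beta(10, 10).
For Beta(a, b) with a, b > 1 the mode is (a−1)/(a+b−2) = 9/18 ≈ 0.5000.

p̂_MAP = 0.5000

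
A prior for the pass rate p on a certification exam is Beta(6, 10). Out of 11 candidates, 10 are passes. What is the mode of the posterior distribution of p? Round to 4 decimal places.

Prior: Beta(6, 10).
Data: 10 successes in 11 trials. The binomial likelihood contributes p^10(1−p)^1, so the posterior is Beta(6+10, 10+1) = Beta(16, 11).
For Beta(a, b) with a, b > 1 the mode is (a−1)/(a+b−2) = 15/25 ≈ 0.6000.

p̂_MAP = 0.6000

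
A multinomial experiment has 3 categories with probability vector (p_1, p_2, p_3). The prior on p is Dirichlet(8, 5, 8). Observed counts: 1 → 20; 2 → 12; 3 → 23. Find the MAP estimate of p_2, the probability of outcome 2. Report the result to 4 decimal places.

MAP estimate: 0.2192

The posterior is Dirichlet(αᵢ + nᵢ) = Dirichlet(28, 17, 31).
For a Dirichlet(a₁,…,a_K) with all aᵢ > 1, the mode has j-th component (aⱼ − 1)/(Σaᵢ − K).
Here Σaᵢ = 76 and K = 3, so p_2 = (17 − 1)/(76 − 3) = 16/73 ≈ 0.2192.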